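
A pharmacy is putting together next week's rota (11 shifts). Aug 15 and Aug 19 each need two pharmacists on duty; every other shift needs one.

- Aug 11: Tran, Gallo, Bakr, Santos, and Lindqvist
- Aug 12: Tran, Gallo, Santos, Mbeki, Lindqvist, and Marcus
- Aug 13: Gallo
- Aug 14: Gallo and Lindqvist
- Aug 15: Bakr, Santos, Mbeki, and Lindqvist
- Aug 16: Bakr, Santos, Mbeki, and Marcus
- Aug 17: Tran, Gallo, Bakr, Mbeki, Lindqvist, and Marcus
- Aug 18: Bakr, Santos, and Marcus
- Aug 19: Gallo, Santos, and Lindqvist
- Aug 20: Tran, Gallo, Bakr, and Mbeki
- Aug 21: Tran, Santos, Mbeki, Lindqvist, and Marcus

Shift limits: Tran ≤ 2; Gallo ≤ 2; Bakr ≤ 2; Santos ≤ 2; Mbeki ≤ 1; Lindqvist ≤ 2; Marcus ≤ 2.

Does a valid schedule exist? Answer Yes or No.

Yes

Aug 13 can only be covered by Gallo, so that assignment is forced.
One valid schedule: Aug 11→Tran, Aug 12→Marcus, Aug 13→Gallo, Aug 14→Gallo, Aug 15→Mbeki+Lindqvist, Aug 16→Bakr, Aug 17→Marcus, Aug 18→Bakr, Aug 19→Santos+Lindqvist, Aug 20→Tran, Aug 21→Santos.
Loads: Tran 2/2, Gallo 2/2, Bakr 2/2, Santos 2/2, Mbeki 1/1, Lindqvist 2/2, Marcus 2/2 — all within limits.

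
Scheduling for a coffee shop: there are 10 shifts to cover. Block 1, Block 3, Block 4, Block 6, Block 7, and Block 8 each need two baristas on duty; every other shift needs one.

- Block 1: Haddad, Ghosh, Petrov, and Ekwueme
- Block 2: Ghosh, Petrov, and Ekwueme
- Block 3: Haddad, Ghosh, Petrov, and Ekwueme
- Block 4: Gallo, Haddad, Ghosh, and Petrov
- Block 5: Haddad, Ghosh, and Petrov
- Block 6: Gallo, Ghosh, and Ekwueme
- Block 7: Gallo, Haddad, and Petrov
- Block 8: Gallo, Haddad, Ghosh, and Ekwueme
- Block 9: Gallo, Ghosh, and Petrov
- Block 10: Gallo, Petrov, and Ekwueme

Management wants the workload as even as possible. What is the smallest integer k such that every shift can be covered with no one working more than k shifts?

With 5 baristas and 16 worker-slots to fill, someone must work at least ⌈16/5⌉ = 4 shifts, so k ≥ 4.
k = 4 works: Block 1→Haddad+Ghosh, Block 2→Ghosh, Block 3→Petrov+Ekwueme, Block 4→Haddad+Petrov, Block 5→Haddad, Block 6→Gallo+Ghosh, Block 7→Gallo+Haddad, Block 8→Ghosh+Ekwueme, Block 9→Gallo, Block 10→Gallo.
Loads: Gallo 4, Haddad 4, Ghosh 4, Petrov 2, Ekwueme 2 — all ≤ 4.

4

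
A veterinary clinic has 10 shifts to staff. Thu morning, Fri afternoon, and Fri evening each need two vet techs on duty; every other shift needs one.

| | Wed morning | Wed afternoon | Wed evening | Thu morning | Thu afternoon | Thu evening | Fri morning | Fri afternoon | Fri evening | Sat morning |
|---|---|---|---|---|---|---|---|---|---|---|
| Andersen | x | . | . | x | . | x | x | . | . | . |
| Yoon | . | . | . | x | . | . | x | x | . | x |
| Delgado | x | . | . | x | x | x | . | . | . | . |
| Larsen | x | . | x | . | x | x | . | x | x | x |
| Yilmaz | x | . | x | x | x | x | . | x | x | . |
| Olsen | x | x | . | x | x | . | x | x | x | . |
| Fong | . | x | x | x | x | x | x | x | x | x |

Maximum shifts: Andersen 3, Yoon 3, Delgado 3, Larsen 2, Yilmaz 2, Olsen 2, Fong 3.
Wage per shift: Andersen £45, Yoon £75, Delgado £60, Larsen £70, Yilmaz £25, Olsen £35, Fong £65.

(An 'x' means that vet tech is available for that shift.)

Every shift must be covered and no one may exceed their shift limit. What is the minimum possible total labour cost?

£630

Picking the cheapest available vet tech for each shift independently would cost £415, but that ignores the shift limits.
An optimal schedule: Wed morning→Andersen, Wed afternoon→Olsen, Wed evening→Yilmaz, Thu morning→Andersen+Delgado, Thu afternoon→Delgado, Thu evening→Delgado, Fri morning→Andersen, Fri afternoon→Olsen+Fong, Fri evening→Yilmaz+Fong, Sat morning→Fong.
Total: 45 + 35 + 25 + 45 + 60 + 60 + 60 + 45 + 35 + 65 + 25 + 65 + 65 = £630.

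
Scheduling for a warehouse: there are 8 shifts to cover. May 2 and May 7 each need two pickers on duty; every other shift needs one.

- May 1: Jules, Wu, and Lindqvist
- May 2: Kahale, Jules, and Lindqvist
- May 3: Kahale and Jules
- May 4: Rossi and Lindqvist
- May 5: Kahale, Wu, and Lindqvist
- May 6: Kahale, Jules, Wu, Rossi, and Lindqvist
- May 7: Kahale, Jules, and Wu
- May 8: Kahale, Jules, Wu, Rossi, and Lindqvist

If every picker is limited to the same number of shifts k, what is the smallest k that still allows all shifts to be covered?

With 5 pickers and 10 worker-slots to fill, someone must work at least ⌈10/5⌉ = 2 shifts, so k ≥ 2.
k = 2 works: May 1→Jules, May 2→Kahale+Lindqvist, May 3→Kahale, May 4→Rossi, May 5→Wu, May 6→Rossi, May 7→Jules+Wu, May 8→Lindqvist.
Loads: Kahale 2, Jules 2, Wu 2, Rossi 2, Lindqvist 2 — all ≤ 2.

2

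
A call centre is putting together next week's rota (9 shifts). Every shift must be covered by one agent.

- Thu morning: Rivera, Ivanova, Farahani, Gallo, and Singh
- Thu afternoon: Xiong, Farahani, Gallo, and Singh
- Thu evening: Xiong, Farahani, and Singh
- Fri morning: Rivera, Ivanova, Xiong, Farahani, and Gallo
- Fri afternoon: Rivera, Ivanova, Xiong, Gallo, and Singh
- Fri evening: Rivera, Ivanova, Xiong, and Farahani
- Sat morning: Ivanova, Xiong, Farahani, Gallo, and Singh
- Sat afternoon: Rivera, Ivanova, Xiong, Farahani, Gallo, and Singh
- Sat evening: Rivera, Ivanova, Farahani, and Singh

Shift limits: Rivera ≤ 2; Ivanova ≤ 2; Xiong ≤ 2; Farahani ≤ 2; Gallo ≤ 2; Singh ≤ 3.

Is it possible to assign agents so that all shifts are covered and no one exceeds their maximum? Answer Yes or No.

One valid schedule: Thu morning→Ivanova, Thu afternoon→Xiong, Thu evening→Xiong, Fri morning→Ivanova, Fri afternoon→Gallo, Fri evening→Rivera, Sat morning→Farahani, Sat afternoon→Farahani, Sat evening→Rivera.
Loads: Rivera 2/2, Ivanova 2/2, Xiong 2/2, Farahani 2/2, Gallo 1/2, Singh 0/3 — all within limits.

Yes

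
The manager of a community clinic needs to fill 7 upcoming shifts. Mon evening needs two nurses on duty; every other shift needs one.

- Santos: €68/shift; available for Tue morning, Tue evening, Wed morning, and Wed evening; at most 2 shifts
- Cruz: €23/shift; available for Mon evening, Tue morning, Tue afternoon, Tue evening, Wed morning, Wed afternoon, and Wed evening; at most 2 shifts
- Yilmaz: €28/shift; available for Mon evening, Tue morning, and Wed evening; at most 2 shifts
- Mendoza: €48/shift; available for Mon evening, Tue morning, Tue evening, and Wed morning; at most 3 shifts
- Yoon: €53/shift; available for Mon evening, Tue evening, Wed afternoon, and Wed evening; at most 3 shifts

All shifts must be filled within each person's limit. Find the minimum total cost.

€299

Tue afternoon can only be covered by Cruz, so that assignment is forced.
Picking the cheapest available nurse for each shift independently would cost €189, but that ignores the shift limits.
An optimal schedule: Mon evening→Mendoza+Yoon, Tue morning→Yilmaz, Tue afternoon→Cruz, Tue evening→Mendoza, Wed morning→Mendoza, Wed afternoon→Cruz, Wed evening→Yilmaz.
Total: 48 + 53 + 28 + 23 + 48 + 48 + 23 + 28 = €299.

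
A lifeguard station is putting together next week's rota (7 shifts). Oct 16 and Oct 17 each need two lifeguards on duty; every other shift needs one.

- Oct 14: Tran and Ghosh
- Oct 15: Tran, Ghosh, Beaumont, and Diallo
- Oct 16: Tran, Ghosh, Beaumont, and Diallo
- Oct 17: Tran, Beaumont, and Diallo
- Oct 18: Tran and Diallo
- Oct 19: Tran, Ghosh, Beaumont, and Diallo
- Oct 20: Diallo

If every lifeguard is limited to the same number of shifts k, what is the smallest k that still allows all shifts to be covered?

3

With 4 lifeguards and 9 worker-slots to fill, someone must work at least ⌈9/4⌉ = 3 shifts, so k ≥ 3.
k = 3 works: Oct 14→Tran, Oct 15→Ghosh, Oct 16→Ghosh+Beaumont, Oct 17→Tran+Beaumont, Oct 18→Tran, Oct 19→Ghosh, Oct 20→Diallo.
Loads: Tran 3, Ghosh 3, Beaumont 2, Diallo 1 — all ≤ 3.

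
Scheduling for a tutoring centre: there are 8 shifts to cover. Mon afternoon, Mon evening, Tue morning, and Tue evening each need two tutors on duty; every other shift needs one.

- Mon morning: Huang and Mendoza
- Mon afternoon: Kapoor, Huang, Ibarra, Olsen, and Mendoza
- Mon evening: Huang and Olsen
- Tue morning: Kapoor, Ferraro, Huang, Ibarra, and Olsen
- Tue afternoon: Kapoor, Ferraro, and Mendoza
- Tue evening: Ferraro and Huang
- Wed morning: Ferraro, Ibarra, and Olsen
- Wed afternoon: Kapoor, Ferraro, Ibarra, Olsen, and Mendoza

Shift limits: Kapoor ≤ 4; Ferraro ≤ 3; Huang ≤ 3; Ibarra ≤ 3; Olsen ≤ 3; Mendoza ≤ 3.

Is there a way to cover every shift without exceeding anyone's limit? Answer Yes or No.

Mon evening can only be covered by Huang and Olsen, so that assignment is forced.
Tue evening can only be covered by Ferraro and Huang, so that assignment is forced.
One valid schedule: Mon morning→Huang, Mon afternoon→Kapoor+Ibarra, Mon evening→Huang+Olsen, Tue morning→Kapoor+Ferraro, Tue afternoon→Kapoor, Tue evening→Ferraro+Huang, Wed morning→Ferraro, Wed afternoon→Kapoor.
Loads: Kapoor 4/4, Ferraro 3/3, Huang 3/3, Ibarra 1/3, Olsen 1/3, Mendoza 0/3 — all within limits.

Yes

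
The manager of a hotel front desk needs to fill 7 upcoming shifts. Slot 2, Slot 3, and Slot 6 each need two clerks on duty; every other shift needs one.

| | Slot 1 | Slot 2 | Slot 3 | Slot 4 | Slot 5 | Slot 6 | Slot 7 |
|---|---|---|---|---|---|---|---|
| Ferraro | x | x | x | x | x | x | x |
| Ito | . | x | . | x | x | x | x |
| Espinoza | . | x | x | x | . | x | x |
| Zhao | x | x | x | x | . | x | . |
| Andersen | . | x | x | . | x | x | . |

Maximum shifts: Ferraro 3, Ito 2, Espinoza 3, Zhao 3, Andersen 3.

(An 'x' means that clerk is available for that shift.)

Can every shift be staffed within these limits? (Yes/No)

Yes

One valid schedule: Slot 1→Ferraro, Slot 2→Ito+Espinoza, Slot 3→Espinoza+Zhao, Slot 4→Ito, Slot 5→Ferraro, Slot 6→Espinoza+Zhao, Slot 7→Ferraro.
Loads: Ferraro 3/3, Ito 2/2, Espinoza 3/3, Zhao 2/3, Andersen 0/3 — all within limits.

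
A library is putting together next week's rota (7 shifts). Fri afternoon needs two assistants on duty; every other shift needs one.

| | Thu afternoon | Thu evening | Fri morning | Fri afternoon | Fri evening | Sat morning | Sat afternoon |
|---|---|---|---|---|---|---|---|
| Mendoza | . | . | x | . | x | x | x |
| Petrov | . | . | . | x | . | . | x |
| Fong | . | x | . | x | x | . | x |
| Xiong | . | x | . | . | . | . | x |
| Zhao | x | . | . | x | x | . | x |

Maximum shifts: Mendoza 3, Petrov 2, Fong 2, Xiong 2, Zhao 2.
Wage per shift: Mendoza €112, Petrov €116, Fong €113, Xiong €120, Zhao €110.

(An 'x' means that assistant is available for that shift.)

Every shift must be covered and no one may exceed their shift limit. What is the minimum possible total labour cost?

€898

Thu afternoon can only be covered by Zhao, so that assignment is forced.
Fri morning can only be covered by Mendoza, so that assignment is forced.
Sat morning can only be covered by Mendoza, so that assignment is forced.
Picking the cheapest available assistant for each shift independently would cost €890, but that ignores the shift limits.
An optimal schedule: Thu afternoon→Zhao, Thu evening→Fong, Fri morning→Mendoza, Fri afternoon→Zhao+Fong, Fri evening→Mendoza, Sat morning→Mendoza, Sat afternoon→Petrov.
Total: 110 + 113 + 112 + 110 + 113 + 112 + 112 + 116 = €898.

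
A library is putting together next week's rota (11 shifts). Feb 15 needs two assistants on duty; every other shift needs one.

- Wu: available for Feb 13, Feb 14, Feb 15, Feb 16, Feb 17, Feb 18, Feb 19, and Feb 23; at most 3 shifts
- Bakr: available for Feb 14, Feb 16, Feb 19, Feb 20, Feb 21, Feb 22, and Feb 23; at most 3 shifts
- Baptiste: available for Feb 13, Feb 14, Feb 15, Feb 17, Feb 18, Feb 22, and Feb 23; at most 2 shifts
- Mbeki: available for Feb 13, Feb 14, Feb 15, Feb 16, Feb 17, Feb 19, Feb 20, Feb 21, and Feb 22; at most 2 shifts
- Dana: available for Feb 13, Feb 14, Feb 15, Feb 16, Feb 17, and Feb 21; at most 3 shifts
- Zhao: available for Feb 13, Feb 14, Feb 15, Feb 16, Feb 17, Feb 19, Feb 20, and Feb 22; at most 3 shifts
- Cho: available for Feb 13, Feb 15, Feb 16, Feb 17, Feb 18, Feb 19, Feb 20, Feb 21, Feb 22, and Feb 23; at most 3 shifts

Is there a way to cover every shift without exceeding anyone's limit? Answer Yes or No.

One valid schedule: Feb 13→Baptiste, Feb 14→Baptiste, Feb 15→Dana+Zhao, Feb 16→Mbeki, Feb 17→Mbeki, Feb 18→Wu, Feb 19→Wu, Feb 20→Bakr, Feb 21→Bakr, Feb 22→Bakr, Feb 23→Wu.
Loads: Wu 3/3, Bakr 3/3, Baptiste 2/2, Mbeki 2/2, Dana 1/3, Zhao 1/3, Cho 0/3 — all within limits.

Yes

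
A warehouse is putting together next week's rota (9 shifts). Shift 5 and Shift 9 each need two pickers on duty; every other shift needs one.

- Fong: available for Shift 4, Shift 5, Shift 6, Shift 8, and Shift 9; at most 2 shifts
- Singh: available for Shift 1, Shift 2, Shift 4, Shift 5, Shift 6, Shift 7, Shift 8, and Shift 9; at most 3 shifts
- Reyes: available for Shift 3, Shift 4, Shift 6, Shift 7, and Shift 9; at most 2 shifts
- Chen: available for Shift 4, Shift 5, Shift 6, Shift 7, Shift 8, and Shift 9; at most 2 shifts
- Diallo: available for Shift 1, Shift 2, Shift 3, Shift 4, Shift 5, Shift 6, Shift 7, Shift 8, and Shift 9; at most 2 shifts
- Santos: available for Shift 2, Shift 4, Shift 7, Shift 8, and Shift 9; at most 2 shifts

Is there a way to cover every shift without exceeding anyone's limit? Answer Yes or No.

One valid schedule: Shift 1→Singh, Shift 2→Singh, Shift 3→Reyes, Shift 4→Reyes, Shift 5→Chen+Diallo, Shift 6→Fong, Shift 7→Singh, Shift 8→Fong, Shift 9→Chen+Diallo.
Loads: Fong 2/2, Singh 3/3, Reyes 2/2, Chen 2/2, Diallo 2/2, Santos 0/2 — all within limits.

Yes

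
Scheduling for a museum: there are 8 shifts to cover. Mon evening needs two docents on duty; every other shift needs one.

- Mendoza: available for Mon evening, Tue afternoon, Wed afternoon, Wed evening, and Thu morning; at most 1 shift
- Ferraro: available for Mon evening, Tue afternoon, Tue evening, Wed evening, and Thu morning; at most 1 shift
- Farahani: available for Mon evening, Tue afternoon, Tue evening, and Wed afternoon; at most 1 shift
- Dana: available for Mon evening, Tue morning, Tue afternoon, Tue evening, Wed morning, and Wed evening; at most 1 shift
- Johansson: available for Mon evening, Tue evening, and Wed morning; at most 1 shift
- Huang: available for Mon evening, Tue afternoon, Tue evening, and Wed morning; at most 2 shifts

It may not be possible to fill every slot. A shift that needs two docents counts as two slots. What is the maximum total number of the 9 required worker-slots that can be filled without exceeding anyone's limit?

7

Total capacity across all docents is 1+1+1+1+1+2 = 7, and 9 slots are needed, so at most 7 can be filled.
An assignment achieving 7: Mon evening→Huang, Tue morning→Dana, Tue afternoon→Farahani, Tue evening→Huang, Wed morning→Johansson, Wed afternoon→Mendoza, Thu morning→Ferraro.
Loads: Mendoza 1/1, Ferraro 1/1, Farahani 1/1, Dana 1/1, Johansson 1/1, Huang 2/2.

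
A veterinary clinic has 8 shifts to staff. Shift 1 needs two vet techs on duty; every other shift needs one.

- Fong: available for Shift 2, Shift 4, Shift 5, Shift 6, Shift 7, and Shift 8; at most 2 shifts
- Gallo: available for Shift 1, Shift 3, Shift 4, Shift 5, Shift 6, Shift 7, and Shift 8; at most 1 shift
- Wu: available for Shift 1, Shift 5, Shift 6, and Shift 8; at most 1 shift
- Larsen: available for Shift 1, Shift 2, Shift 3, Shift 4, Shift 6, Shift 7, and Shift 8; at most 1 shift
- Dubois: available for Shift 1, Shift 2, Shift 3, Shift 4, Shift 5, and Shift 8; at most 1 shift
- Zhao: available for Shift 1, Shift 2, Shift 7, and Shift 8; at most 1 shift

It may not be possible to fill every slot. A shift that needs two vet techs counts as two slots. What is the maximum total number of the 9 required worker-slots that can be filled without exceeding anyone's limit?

Total capacity across all vet techs is 2+1+1+1+1+1 = 7, and 9 slots are needed, so at most 7 can be filled.
An assignment achieving 7: Shift 1→Dubois, Shift 2→Fong, Shift 3→Gallo, Shift 4→Fong, Shift 5→Wu, Shift 6→Larsen, Shift 7→Zhao.
Loads: Fong 2/2, Gallo 1/1, Wu 1/1, Larsen 1/1, Dubois 1/1, Zhao 1/1.

7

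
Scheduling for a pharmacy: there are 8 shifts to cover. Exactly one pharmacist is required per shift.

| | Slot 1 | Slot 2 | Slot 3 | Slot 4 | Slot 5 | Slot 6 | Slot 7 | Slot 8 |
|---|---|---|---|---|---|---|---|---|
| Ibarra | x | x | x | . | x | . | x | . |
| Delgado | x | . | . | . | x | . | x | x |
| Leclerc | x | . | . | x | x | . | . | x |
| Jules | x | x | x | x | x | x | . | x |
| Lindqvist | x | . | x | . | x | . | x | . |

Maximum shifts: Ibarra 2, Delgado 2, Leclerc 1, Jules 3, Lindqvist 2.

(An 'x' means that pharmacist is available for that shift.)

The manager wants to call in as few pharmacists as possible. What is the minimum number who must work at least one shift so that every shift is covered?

4

8 slots to fill and no one can take more than 3, so at least ⌈8/3⌉ = 3 pharmacists are needed.
Any 3 pharmacists together have capacity at most 3+2+2 = 7 < 8 slots, so 3 can never suffice.
Ibarra, Delgado, Leclerc, and Jules alone can cover everything: Slot 1→Jules, Slot 2→Ibarra, Slot 3→Ibarra, Slot 4→Leclerc, Slot 5→Jules, Slot 6→Jules, Slot 7→Delgado, Slot 8→Delgado.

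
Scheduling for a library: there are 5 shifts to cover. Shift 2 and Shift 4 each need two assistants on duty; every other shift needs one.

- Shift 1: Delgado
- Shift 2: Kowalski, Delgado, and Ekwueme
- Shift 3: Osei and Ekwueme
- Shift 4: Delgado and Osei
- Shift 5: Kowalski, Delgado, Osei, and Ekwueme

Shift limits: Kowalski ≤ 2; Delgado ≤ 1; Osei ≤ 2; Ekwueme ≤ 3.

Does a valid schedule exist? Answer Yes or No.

Total capacity is 8 and 7 slots are needed, so capacity alone doesn't rule it out.
Shifts {Shift 1, Shift 4} need 3 worker-slots in total, but the assistants available for any of those shifts (Delgado and Osei) can supply at most 2 among them. So no valid schedule exists.

No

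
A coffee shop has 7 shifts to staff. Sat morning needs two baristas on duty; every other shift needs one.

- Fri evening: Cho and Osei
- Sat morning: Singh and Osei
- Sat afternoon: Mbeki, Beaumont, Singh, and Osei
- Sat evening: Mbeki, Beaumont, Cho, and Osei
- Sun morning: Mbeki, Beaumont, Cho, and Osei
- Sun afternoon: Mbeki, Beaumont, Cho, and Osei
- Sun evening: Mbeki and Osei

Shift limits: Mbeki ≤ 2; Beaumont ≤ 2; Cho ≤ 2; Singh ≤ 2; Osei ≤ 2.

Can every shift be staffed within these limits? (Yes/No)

Sat morning can only be covered by Singh and Osei, so that assignment is forced.
One valid schedule: Fri evening→Cho, Sat morning→Singh+Osei, Sat afternoon→Mbeki, Sat evening→Beaumont, Sun morning→Beaumont, Sun afternoon→Cho, Sun evening→Mbeki.
Loads: Mbeki 2/2, Beaumont 2/2, Cho 2/2, Singh 1/2, Osei 1/2 — all within limits.

Yes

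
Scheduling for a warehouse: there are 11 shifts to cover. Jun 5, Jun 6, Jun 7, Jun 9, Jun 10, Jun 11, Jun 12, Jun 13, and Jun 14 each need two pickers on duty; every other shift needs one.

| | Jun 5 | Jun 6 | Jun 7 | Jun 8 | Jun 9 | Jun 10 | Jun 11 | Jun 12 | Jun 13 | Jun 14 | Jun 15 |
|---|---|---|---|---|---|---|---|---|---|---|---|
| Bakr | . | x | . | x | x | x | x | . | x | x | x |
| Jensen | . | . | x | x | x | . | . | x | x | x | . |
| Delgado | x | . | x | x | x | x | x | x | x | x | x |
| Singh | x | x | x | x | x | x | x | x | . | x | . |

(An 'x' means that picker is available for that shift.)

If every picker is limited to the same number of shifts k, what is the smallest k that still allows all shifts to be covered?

5

With 4 pickers and 20 worker-slots to fill, someone must work at least ⌈20/4⌉ = 5 shifts, so k ≥ 5.
k = 5 works: Jun 5→Delgado+Singh, Jun 6→Bakr+Singh, Jun 7→Jensen+Delgado, Jun 8→Singh, Jun 9→Jensen+Singh, Jun 10→Bakr+Delgado, Jun 11→Bakr+Delgado, Jun 12→Jensen+Delgado, Jun 13→Bakr+Jensen, Jun 14→Jensen+Singh, Jun 15→Bakr.
Loads: Bakr 5, Jensen 5, Delgado 5, Singh 5 — all ≤ 5.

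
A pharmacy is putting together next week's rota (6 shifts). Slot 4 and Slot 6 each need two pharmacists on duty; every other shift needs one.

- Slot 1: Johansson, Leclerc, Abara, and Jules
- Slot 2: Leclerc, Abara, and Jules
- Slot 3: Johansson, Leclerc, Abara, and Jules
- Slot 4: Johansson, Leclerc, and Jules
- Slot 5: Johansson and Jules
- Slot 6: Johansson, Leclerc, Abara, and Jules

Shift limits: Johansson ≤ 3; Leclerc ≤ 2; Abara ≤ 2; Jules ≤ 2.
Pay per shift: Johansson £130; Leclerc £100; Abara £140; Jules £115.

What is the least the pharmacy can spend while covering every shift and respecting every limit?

£960

Picking the cheapest available pharmacist for each shift independently would cost £845, but that ignores the shift limits.
An optimal schedule: Slot 1→Johansson, Slot 2→Leclerc, Slot 3→Johansson, Slot 4→Leclerc+Jules, Slot 5→Jules, Slot 6→Johansson+Abara.
Total: 130 + 100 + 130 + 100 + 115 + 115 + 130 + 140 = £960.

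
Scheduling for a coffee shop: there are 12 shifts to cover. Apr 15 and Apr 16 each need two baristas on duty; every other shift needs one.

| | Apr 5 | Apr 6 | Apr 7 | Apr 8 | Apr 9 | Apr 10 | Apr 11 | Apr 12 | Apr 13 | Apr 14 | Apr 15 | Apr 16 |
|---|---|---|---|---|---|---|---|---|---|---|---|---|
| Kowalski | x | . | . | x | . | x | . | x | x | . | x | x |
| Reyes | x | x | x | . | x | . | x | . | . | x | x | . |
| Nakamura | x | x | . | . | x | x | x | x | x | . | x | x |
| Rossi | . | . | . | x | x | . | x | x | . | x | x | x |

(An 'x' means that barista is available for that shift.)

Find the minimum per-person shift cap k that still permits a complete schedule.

With 4 baristas and 14 worker-slots to fill, someone must work at least ⌈14/4⌉ = 4 shifts, so k ≥ 4.
k = 4 works: Apr 5→Kowalski, Apr 6→Reyes, Apr 7→Reyes, Apr 8→Kowalski, Apr 9→Reyes, Apr 10→Kowalski, Apr 11→Nakamura, Apr 12→Nakamura, Apr 13→Kowalski, Apr 14→Reyes, Apr 15→Nakamura+Rossi, Apr 16→Nakamura+Rossi.
Loads: Kowalski 4, Reyes 4, Nakamura 4, Rossi 2 — all ≤ 4.

4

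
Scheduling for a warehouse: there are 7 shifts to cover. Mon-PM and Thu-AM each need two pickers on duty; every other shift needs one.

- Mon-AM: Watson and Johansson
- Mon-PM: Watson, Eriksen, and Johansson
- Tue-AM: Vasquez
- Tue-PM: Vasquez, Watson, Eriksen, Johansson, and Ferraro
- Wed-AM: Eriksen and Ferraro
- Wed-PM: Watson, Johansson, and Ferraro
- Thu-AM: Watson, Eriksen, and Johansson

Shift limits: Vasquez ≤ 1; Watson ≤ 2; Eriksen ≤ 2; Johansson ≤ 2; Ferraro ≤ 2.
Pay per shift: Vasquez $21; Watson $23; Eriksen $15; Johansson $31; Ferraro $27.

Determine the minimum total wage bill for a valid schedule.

$213

Tue-AM can only be covered by Vasquez, so that assignment is forced.
Picking the cheapest available picker for each shift independently would cost $173, but that ignores the shift limits.
An optimal schedule: Mon-AM→Watson, Mon-PM→Watson+Johansson, Tue-AM→Vasquez, Tue-PM→Ferraro, Wed-AM→Eriksen, Wed-PM→Ferraro, Thu-AM→Eriksen+Johansson.
Total: 23 + 23 + 31 + 21 + 27 + 15 + 27 + 15 + 31 = $213.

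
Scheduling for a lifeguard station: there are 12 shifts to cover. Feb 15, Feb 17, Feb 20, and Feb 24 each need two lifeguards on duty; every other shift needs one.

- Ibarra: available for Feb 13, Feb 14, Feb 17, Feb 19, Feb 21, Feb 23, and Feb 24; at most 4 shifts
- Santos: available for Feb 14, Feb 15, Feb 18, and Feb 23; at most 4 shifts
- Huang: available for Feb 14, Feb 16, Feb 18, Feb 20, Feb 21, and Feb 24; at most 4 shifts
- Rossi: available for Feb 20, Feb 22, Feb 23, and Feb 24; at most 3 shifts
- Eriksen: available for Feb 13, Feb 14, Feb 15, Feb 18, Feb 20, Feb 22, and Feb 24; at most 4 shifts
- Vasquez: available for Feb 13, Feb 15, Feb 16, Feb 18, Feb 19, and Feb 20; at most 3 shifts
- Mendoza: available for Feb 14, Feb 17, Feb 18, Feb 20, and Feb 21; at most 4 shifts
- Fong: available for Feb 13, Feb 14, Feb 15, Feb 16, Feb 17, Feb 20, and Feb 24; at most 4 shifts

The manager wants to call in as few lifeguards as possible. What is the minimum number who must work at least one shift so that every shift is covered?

4

16 slots to fill and no one can take more than 4, so at least ⌈16/4⌉ = 4 lifeguards are needed.
Ibarra, Santos, Eriksen, and Fong alone can cover everything: Feb 13→Ibarra, Feb 14→Santos, Feb 15→Santos+Eriksen, Feb 16→Fong, Feb 17→Ibarra+Fong, Feb 18→Santos, Feb 19→Ibarra, Feb 20→Eriksen+Fong, Feb 21→Ibarra, Feb 22→Eriksen, Feb 23→Santos, Feb 24→Eriksen+Fong.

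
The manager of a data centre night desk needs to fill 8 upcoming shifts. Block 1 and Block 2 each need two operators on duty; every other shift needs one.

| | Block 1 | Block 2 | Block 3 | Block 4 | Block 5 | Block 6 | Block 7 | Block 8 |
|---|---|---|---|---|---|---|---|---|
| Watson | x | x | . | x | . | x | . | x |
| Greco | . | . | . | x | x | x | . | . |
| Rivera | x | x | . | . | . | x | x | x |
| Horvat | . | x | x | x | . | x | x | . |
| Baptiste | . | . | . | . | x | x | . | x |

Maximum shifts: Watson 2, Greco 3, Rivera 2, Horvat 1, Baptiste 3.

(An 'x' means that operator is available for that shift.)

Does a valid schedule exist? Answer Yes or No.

Total capacity is 11 and 10 slots are needed, so capacity alone doesn't rule it out.
Shifts {Block 1, Block 2, Block 3, Block 7} need 6 worker-slots in total, but the operators available for any of those shifts (Watson, Rivera, and Horvat) can supply at most 5 among them. So no valid schedule exists.

No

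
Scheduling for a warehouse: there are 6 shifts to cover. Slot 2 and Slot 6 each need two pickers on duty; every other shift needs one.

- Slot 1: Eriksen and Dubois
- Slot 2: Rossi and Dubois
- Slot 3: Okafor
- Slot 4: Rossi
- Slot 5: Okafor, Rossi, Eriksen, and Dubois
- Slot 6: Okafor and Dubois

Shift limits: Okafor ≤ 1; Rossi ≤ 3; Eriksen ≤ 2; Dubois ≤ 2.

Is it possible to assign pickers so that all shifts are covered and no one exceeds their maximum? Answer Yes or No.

No

Total capacity is 8 and 8 slots are needed, so capacity alone doesn't rule it out.
Shifts {Slot 3, Slot 6} need 3 worker-slots in total, but the pickers available for any of those shifts (Okafor and Dubois) can supply at most 2 among them. So no valid schedule exists.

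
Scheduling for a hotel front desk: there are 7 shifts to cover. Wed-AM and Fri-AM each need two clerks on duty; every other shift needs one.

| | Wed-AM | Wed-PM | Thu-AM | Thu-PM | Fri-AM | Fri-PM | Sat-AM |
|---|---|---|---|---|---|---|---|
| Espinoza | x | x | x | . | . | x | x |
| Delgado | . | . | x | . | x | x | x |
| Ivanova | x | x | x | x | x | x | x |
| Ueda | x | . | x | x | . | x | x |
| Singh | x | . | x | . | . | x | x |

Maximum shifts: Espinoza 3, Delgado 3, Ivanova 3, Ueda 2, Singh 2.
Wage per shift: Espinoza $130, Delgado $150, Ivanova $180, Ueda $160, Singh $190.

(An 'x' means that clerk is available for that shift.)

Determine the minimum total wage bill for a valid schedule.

$1340

Fri-AM can only be covered by Delgado and Ivanova, so that assignment is forced.
Picking the cheapest available clerk for each shift independently would cost $1300, but that ignores the shift limits.
An optimal schedule: Wed-AM→Espinoza+Ueda, Wed-PM→Espinoza, Thu-AM→Espinoza, Thu-PM→Ueda, Fri-AM→Delgado+Ivanova, Fri-PM→Delgado, Sat-AM→Delgado.
Total: 130 + 160 + 130 + 130 + 160 + 150 + 180 + 150 + 150 = $1340.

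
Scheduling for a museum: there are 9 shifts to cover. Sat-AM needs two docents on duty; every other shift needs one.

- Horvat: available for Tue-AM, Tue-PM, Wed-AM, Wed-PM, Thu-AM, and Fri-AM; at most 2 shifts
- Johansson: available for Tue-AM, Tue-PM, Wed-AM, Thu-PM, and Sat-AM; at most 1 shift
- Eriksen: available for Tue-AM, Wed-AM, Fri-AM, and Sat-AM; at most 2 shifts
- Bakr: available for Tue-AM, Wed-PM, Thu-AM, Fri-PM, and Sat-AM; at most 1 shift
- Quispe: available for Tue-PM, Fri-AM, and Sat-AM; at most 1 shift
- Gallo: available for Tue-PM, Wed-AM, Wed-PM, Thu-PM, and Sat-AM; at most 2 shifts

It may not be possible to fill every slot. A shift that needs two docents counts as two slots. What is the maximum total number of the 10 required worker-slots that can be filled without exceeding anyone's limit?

Total capacity across all docents is 2+1+2+1+1+2 = 9, and 10 slots are needed, so at most 9 can be filled.
An assignment achieving 9: Tue-AM→Eriksen, Tue-PM→Quispe, Wed-AM→Gallo, Wed-PM→Horvat, Thu-AM→Horvat, Thu-PM→Johansson, Fri-AM→Eriksen, Fri-PM→Bakr, Sat-AM→Gallo.
Loads: Horvat 2/2, Johansson 1/1, Eriksen 2/2, Bakr 1/1, Quispe 1/1, Gallo 2/2.

9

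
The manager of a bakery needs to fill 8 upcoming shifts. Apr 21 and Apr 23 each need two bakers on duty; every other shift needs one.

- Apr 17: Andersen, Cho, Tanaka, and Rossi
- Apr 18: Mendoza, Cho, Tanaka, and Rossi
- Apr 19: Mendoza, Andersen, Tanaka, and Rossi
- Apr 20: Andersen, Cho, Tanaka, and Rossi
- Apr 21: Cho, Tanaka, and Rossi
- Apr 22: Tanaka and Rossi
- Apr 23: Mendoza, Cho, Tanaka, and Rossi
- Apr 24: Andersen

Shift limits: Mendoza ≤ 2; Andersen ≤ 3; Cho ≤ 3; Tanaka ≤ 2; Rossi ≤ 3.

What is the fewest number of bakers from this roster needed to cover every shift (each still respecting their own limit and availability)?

10 slots to fill and no one can take more than 3, so at least ⌈10/3⌉ = 4 bakers are needed.
Mendoza, Andersen, Cho, and Tanaka alone can cover everything: Apr 17→Andersen, Apr 18→Mendoza, Apr 19→Andersen, Apr 20→Cho, Apr 21→Cho+Tanaka, Apr 22→Tanaka, Apr 23→Mendoza+Cho, Apr 24→Andersen.

4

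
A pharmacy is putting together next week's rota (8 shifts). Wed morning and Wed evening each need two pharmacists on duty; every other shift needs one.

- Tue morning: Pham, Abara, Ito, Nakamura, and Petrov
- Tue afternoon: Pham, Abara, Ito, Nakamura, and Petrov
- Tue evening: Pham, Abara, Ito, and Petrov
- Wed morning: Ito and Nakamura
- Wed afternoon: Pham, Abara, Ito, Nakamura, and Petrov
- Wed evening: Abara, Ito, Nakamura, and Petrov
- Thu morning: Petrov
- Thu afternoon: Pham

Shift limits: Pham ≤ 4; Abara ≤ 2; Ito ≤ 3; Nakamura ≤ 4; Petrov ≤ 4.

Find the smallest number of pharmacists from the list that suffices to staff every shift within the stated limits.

4

10 slots to fill and no one can take more than 4, so at least ⌈10/4⌉ = 3 pharmacists are needed.
Shifts {Wed morning, Thu morning, Thu afternoon} need 4 slots, but among the pharmacists available for them (Pham, Ito, Nakamura, and Petrov) any 3 together supply at most 3. So 3 pharmacists are not enough.
Pham, Ito, Nakamura, and Petrov alone can cover everything: Tue morning→Pham, Tue afternoon→Pham, Tue evening→Pham, Wed morning→Ito+Nakamura, Wed afternoon→Ito, Wed evening→Ito+Nakamura, Thu morning→Petrov, Thu afternoon→Pham.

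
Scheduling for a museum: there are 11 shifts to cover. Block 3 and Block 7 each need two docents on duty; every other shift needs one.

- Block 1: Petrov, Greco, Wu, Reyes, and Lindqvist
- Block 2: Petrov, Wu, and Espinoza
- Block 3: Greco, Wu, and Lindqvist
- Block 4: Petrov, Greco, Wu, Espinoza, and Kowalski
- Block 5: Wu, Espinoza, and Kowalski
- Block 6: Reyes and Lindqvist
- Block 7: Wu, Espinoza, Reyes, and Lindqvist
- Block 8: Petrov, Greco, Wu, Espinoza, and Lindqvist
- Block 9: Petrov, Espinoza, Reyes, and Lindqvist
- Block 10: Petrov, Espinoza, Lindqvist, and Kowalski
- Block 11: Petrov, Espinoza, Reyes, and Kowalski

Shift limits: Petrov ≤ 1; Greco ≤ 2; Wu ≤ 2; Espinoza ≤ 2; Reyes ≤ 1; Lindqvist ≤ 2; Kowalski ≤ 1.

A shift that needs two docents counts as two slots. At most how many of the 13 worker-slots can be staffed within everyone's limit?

Total capacity across all docents is 1+2+2+2+1+2+1 = 11, and 13 slots are needed, so at most 11 can be filled.
An assignment achieving 11: Block 1→Greco, Block 2→Petrov, Block 3→Greco+Wu, Block 5→Wu, Block 6→Reyes, Block 7→Espinoza+Lindqvist, Block 9→Espinoza, Block 10→Lindqvist, Block 11→Kowalski.
Loads: Petrov 1/1, Greco 2/2, Wu 2/2, Espinoza 2/2, Reyes 1/1, Lindqvist 2/2, Kowalski 1/1.

11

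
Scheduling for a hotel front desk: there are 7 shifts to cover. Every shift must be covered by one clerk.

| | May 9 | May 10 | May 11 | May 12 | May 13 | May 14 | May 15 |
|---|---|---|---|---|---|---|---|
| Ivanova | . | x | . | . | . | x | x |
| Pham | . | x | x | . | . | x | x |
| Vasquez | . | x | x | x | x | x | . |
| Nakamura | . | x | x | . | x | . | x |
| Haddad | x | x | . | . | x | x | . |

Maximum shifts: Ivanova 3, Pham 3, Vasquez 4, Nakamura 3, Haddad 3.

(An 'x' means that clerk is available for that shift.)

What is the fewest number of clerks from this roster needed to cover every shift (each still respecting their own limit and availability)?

3

7 slots to fill and no one can take more than 4, so at least ⌈7/4⌉ = 2 clerks are needed.
Shifts {May 9, May 12, May 15} need 3 slots, but among the clerks available for them (Ivanova, Pham, Vasquez, Nakamura, and Haddad) any 2 together supply at most 2. So 2 clerks are not enough.
Ivanova, Vasquez, and Haddad alone can cover everything: May 9→Haddad, May 10→Ivanova, May 11→Vasquez, May 12→Vasquez, May 13→Vasquez, May 14→Ivanova, May 15→Ivanova.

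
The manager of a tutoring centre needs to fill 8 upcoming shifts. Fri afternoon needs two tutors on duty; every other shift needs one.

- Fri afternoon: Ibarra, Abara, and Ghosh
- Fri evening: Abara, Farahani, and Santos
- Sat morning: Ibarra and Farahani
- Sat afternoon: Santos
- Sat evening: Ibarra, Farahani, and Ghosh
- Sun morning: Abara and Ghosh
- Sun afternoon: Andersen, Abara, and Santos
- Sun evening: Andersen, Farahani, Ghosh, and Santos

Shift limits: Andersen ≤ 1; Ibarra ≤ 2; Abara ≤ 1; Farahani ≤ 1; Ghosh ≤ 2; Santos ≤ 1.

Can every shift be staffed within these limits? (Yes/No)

Total capacity is 1+2+1+1+2+1 = 8 but 9 worker-slots are needed — infeasible.

No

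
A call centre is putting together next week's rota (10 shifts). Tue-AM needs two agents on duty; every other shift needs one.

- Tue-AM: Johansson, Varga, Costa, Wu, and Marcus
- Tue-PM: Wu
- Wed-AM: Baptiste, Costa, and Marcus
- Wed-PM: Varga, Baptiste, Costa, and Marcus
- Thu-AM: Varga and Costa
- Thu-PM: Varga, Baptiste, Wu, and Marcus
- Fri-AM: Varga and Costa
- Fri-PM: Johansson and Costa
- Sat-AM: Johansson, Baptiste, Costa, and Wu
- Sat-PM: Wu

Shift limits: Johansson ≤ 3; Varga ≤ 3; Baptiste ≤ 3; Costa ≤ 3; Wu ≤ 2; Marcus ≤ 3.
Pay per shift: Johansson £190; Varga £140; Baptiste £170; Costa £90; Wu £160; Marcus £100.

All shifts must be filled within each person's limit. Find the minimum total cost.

Tue-PM can only be covered by Wu, so that assignment is forced.
Sat-PM can only be covered by Wu, so that assignment is forced.
Picking the cheapest available agent for each shift independently would cost £1150, but that ignores the shift limits.
An optimal schedule: Tue-AM→Marcus+Varga, Tue-PM→Wu, Wed-AM→Marcus, Wed-PM→Marcus, Thu-AM→Costa, Thu-PM→Varga, Fri-AM→Varga, Fri-PM→Costa, Sat-AM→Costa, Sat-PM→Wu.
Total: 100 + 140 + 160 + 100 + 100 + 90 + 140 + 140 + 90 + 90 + 160 = £1310.

£1310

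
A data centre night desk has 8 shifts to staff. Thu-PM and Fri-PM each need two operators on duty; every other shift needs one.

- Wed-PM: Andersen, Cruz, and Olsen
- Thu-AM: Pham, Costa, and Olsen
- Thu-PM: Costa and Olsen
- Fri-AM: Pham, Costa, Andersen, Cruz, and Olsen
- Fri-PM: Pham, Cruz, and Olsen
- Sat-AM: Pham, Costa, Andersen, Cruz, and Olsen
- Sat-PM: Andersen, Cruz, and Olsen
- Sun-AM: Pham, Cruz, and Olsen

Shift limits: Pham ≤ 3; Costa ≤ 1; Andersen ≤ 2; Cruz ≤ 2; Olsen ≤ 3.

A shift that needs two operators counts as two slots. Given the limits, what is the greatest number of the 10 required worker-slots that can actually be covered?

Total capacity across all operators is 3+1+2+2+3 = 11, and 10 slots are needed, so at most 10 can be filled.
An assignment achieving 10: Wed-PM→Andersen, Thu-AM→Pham, Thu-PM→Costa+Olsen, Fri-AM→Cruz, Fri-PM→Pham+Cruz, Sat-AM→Olsen, Sat-PM→Andersen, Sun-AM→Pham.
Loads: Pham 3/3, Costa 1/1, Andersen 2/2, Cruz 2/2, Olsen 2/3.

10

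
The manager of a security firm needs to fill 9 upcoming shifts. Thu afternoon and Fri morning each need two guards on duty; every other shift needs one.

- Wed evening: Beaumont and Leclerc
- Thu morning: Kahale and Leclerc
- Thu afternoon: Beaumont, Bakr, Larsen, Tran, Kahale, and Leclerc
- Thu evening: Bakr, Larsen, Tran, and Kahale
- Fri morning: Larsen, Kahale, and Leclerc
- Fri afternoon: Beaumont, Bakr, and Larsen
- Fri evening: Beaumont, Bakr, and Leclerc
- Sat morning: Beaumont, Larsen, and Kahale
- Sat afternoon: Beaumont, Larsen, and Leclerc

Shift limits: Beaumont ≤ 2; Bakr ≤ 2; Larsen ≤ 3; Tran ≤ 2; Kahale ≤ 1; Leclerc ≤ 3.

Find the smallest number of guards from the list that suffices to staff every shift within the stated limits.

5

11 slots to fill and no one can take more than 3, so at least ⌈11/3⌉ = 4 guards are needed.
Any 4 guards together have capacity at most 3+3+2+2 = 10 < 11 slots, so 4 can never suffice.
Beaumont, Bakr, Larsen, Tran, and Leclerc alone can cover everything: Wed evening→Beaumont, Thu morning→Leclerc, Thu afternoon→Larsen+Tran, Thu evening→Bakr, Fri morning→Larsen+Leclerc, Fri afternoon→Bakr, Fri evening→Leclerc, Sat morning→Beaumont, Sat afternoon→Larsen.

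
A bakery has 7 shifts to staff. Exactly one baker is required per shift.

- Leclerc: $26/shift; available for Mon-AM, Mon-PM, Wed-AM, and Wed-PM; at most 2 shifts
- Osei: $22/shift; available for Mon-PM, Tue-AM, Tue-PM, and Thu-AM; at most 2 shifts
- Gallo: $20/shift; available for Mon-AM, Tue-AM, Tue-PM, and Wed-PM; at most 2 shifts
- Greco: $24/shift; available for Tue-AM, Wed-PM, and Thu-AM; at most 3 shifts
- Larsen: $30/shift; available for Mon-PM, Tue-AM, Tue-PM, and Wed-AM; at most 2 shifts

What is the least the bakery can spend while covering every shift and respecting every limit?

$158

Picking the cheapest available baker for each shift independently would cost $150, but that ignores the shift limits.
An optimal schedule: Mon-AM→Gallo, Mon-PM→Osei, Tue-AM→Greco, Tue-PM→Gallo, Wed-AM→Leclerc, Wed-PM→Greco, Thu-AM→Osei.
Total: 20 + 22 + 24 + 20 + 26 + 24 + 22 = $158.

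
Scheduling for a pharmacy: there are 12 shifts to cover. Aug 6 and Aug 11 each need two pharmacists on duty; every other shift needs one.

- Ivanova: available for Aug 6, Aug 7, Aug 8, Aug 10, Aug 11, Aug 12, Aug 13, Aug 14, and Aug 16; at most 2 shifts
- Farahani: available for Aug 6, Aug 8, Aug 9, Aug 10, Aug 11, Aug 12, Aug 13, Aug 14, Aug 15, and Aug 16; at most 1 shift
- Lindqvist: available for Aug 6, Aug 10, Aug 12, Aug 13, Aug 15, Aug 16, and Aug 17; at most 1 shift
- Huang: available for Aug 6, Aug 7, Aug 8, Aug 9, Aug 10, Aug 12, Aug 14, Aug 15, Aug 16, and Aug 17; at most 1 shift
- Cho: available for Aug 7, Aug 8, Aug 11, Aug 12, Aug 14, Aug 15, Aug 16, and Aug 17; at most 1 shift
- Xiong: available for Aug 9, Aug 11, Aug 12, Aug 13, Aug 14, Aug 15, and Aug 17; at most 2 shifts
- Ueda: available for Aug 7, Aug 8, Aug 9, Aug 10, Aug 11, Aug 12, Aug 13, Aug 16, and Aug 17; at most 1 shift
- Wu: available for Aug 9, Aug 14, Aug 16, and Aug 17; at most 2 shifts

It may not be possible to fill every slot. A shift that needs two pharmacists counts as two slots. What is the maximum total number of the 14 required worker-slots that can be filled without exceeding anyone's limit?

Total capacity across all pharmacists is 2+1+1+1+1+2+1+2 = 11, and 14 slots are needed, so at most 11 can be filled.
An assignment achieving 11: Aug 6→Ivanova+Farahani, Aug 7→Ivanova, Aug 8→Huang, Aug 9→Xiong, Aug 10→Lindqvist, Aug 11→Cho+Xiong, Aug 13→Ueda, Aug 14→Wu, Aug 17→Wu.
Loads: Ivanova 2/2, Farahani 1/1, Lindqvist 1/1, Huang 1/1, Cho 1/1, Xiong 2/2, Ueda 1/1, Wu 2/2.

11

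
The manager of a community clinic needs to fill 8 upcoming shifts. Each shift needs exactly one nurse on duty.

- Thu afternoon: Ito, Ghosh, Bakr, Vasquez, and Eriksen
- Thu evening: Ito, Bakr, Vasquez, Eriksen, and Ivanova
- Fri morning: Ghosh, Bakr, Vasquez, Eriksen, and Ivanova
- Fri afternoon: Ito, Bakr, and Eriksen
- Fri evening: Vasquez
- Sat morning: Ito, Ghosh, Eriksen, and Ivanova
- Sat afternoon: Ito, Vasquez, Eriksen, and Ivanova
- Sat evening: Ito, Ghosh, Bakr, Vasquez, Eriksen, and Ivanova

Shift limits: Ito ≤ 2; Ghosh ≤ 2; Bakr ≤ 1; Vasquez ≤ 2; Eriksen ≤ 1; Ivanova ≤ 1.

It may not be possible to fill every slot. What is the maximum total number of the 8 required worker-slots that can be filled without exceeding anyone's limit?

8

Total capacity across all nurses is 2+2+1+2+1+1 = 9, and 8 slots are needed, so at most 8 can be filled.
An assignment achieving 8: Thu afternoon→Ghosh, Thu evening→Bakr, Fri morning→Ghosh, Fri afternoon→Ito, Fri evening→Vasquez, Sat morning→Ito, Sat afternoon→Vasquez, Sat evening→Eriksen.
Loads: Ito 2/2, Ghosh 2/2, Bakr 1/1, Vasquez 2/2, Eriksen 1/1, Ivanova 0/1.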